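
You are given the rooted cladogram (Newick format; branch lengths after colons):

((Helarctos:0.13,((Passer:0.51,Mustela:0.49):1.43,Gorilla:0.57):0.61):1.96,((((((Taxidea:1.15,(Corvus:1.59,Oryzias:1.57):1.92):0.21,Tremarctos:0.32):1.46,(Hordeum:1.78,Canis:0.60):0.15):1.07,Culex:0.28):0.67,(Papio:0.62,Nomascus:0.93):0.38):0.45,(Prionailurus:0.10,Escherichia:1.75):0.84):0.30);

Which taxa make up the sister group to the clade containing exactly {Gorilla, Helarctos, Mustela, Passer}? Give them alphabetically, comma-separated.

Canis, Corvus, Culex, Escherichia, Hordeum, Nomascus, Oryzias, Papio, Prionailurus, Taxidea, Tremarctos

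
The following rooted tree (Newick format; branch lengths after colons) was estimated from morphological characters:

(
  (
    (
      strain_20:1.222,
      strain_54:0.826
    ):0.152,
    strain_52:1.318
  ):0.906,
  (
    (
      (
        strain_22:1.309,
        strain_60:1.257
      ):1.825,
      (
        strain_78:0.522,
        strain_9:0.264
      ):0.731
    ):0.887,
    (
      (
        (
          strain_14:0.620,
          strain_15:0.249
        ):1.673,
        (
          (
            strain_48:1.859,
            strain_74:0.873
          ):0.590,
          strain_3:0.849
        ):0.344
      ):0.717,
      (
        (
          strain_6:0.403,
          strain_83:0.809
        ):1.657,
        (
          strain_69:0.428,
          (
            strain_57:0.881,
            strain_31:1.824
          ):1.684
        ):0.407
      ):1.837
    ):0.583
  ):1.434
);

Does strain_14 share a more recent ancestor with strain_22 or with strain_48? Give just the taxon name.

strain_48

The MRCA of strain_14 and strain_48 subtends ((strain_14,strain_15),((strain_48,strain_74),strain_3)) (5 taxa).
The MRCA of strain_14 and strain_22 subtends (((strain_22,strain_60),(strain_78,strain_9)),(((strain_14,strain_15),((strain_48,strain_74),strain_3)),((strain_6,strain_83),(strain_69,(strain_57,strain_31))))) (14 taxa).
The first is nested inside the second, so strain_14 shares a more recent common ancestor with strain_48.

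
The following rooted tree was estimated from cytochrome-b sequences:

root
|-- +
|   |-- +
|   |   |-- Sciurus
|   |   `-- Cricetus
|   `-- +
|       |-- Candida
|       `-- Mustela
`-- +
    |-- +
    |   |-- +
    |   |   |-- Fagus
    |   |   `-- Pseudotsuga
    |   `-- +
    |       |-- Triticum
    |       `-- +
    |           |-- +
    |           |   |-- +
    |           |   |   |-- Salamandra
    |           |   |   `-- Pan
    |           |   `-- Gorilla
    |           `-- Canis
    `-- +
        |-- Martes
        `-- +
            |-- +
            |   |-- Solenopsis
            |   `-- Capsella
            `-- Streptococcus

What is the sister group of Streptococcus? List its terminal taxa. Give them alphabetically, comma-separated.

Capsella, Solenopsis

Streptococcus attaches to the tree at the node subtending ((Solenopsis,Capsella),Streptococcus).
The other lineage descending from that same node — the sister group — is (Solenopsis,Capsella); its 2 tips in alphabetical order are the answer.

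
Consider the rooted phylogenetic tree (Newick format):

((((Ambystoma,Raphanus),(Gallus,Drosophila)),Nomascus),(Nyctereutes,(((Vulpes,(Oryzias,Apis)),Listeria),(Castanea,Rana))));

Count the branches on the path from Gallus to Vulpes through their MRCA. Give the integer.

9

The MRCA of Gallus and Vulpes is the root of the tree.
From Gallus up to that node: 4 branches. From Vulpes up to the same node: 5 branches. Total: 4 + 5 = 9.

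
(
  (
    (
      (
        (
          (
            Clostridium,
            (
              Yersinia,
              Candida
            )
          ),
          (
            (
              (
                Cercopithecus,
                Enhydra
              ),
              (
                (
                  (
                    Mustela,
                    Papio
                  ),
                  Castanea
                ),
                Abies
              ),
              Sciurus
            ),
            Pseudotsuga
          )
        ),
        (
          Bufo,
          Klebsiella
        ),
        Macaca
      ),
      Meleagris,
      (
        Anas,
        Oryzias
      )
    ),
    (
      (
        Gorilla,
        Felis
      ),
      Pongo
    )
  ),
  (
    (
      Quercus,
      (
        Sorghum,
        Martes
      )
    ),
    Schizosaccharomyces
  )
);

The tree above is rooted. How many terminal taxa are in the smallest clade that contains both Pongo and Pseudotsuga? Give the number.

20

The MRCA of Pongo and Pseudotsuga is the node subtending (((((Clostridium,(Yersinia,Candida)),(((Cercopithecus,Enhydra),(((Mustela,Papio),Castanea),Abies),Sciurus),Pseudotsuga)),(Bufo,Klebsiella),Macaca),Meleagris,(Anas,Oryzias)),((Gorilla,Felis),Pongo)).
That clade contains 20 terminal taxa: Abies, Anas, Bufo, Candida, Castanea, Cercopithecus, Clostridium, Enhydra, Felis, Gorilla, Klebsiella, Macaca, Meleagris, Mustela, Oryzias, Papio, Pongo, Pseudotsuga, Sciurus, Yersinia.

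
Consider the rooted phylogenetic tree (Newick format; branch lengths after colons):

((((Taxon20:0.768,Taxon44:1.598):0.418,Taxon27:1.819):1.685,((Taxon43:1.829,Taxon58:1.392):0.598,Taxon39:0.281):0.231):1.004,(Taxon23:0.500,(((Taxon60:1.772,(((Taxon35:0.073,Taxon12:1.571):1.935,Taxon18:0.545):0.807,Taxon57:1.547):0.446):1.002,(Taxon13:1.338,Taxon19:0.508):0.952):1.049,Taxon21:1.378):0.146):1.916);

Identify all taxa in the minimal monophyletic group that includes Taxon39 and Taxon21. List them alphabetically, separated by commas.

Tracing Taxon39: it sits inside ((Taxon43,Taxon58),Taxon39).
Tracing Taxon21: it sits inside (((Taxon60,(((Taxon35,Taxon12),Taxon18),Taxon57)),(Taxon13,Taxon19)),Taxon21).
The smallest clade enclosing both is the whole tree (their MRCA is the root), so the answer is all 15 tips in alphabetical order.

Taxon12, Taxon13, Taxon18, Taxon19, Taxon20, Taxon21, Taxon23, Taxon27, Taxon35, Taxon39, Taxon43, Taxon44, Taxon57, Taxon58, Taxon60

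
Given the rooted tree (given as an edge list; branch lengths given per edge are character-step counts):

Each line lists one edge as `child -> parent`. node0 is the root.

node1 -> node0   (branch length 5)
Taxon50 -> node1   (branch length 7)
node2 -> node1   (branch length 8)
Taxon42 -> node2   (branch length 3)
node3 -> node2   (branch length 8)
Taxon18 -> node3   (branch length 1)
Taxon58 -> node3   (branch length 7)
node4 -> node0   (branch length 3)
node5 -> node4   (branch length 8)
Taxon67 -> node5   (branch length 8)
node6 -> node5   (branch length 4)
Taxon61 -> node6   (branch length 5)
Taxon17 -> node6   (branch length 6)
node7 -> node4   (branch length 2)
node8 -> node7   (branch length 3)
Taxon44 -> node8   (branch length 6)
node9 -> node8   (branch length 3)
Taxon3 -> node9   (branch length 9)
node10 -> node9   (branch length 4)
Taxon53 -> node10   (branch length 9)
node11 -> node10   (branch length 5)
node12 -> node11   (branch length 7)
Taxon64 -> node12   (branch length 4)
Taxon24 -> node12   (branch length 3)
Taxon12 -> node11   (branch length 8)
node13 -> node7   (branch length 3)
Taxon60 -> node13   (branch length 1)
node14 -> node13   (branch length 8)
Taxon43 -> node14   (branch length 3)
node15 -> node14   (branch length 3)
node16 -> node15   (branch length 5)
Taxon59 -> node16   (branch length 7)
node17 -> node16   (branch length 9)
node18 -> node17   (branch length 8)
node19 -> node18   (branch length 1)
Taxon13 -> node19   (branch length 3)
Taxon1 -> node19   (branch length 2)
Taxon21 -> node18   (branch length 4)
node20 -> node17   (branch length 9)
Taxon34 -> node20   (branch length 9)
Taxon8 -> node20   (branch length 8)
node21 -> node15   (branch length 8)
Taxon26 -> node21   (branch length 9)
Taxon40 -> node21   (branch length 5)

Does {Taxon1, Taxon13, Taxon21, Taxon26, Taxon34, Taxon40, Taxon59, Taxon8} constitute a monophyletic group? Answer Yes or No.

Yes

The most recent common ancestor of these taxa subtends ((Taxon59,(((Taxon13,Taxon1),Taxon21),(Taxon34,Taxon8))),(Taxon26,Taxon40)).
That clade has exactly 8 tips — every listed taxon and nothing else — so the group is monophyletic.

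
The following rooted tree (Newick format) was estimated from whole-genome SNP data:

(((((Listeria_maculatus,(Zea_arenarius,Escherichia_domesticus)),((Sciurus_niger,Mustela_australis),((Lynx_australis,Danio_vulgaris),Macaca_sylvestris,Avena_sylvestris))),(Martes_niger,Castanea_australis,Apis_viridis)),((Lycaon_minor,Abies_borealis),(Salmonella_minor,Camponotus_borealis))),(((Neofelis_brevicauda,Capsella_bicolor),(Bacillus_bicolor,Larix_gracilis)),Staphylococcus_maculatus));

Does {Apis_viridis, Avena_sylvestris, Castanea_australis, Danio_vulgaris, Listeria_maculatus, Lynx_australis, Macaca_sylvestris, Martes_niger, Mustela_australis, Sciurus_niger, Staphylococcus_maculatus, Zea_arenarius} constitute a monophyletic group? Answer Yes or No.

No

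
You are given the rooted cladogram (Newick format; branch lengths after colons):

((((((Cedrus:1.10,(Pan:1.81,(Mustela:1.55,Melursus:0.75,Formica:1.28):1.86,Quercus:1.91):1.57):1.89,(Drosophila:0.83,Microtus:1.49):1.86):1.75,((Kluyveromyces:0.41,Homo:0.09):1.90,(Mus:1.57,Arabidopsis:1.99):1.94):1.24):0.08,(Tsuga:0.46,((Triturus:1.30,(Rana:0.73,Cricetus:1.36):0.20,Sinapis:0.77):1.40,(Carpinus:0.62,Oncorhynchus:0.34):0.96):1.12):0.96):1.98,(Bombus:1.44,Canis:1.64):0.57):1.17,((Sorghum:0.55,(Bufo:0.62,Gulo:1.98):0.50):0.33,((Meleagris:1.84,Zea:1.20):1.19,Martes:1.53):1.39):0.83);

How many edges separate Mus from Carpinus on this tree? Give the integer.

8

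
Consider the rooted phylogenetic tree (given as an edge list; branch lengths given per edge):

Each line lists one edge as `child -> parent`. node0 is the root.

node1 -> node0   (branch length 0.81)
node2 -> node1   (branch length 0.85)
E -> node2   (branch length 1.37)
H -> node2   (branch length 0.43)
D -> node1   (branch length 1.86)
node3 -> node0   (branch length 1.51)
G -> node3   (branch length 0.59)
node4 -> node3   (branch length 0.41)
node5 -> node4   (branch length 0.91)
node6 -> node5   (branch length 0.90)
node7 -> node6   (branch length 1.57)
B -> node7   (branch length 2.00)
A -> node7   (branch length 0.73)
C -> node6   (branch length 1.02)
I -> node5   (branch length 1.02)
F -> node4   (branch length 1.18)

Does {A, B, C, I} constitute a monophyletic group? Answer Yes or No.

Yes

The most recent common ancestor of these taxa subtends (((B,A),C),I).
That clade has exactly 4 tips — every listed taxon and nothing else — so the group is monophyletic.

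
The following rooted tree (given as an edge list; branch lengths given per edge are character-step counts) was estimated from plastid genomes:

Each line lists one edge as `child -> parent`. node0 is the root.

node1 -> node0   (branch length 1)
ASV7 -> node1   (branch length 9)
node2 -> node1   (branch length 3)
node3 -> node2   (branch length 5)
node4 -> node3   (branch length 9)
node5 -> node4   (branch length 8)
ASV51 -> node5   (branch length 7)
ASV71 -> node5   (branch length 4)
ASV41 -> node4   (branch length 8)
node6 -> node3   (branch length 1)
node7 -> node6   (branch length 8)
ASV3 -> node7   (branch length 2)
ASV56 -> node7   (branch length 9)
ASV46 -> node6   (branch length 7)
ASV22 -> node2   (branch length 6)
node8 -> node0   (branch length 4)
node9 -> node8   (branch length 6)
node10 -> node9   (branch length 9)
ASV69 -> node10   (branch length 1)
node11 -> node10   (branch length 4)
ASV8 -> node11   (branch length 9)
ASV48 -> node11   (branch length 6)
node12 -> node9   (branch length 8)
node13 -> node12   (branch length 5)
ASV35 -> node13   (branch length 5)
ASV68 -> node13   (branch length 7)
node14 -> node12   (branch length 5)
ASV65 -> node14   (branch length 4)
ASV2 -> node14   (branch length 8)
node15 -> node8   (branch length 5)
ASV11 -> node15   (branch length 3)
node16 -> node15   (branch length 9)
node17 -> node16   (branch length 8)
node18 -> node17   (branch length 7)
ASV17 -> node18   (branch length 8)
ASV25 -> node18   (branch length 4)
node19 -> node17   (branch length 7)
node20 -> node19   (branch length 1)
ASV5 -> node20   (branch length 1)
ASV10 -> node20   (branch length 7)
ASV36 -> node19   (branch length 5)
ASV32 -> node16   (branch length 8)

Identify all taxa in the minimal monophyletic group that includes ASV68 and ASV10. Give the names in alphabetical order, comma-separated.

Tracing ASV68: it sits inside (ASV35,ASV68).
Tracing ASV10: it sits inside (ASV5,ASV10).
The smallest clade enclosing both is (((ASV69,(ASV8,ASV48)),((ASV35,ASV68),(ASV65,ASV2))),(ASV11,(((ASV17,ASV25),((ASV5,ASV10),ASV36)),ASV32))); the answer is its 14 terminal taxa in alphabetical order.

ASV10, ASV11, ASV17, ASV2, ASV25, ASV32, ASV35, ASV36, ASV48, ASV5, ASV65, ASV68, ASV69, ASV8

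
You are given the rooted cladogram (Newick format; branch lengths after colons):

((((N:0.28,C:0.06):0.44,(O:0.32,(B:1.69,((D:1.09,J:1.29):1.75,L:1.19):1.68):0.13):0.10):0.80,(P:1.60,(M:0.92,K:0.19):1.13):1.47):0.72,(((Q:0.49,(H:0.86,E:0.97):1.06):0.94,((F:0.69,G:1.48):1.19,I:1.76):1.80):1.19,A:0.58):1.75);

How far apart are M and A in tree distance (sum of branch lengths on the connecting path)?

6.57

The path runs M → … → MRCA → … → A; the MRCA is the root of the tree.
Branch lengths along that path: 0.92 + 1.13 + 1.47 + 0.72 + 1.75 + 0.58 = 6.57.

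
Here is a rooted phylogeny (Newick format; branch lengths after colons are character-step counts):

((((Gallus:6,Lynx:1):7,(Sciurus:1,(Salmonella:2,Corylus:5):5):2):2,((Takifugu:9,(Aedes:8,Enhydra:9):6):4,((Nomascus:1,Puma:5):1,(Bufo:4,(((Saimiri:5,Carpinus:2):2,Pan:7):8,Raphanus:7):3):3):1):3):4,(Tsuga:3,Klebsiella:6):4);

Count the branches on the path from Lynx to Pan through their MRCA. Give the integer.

9

The MRCA of Lynx and Pan is the node subtending (((Gallus,Lynx),(Sciurus,(Salmonella,Corylus))),((Takifugu,(Aedes,Enhydra)),((Nomascus,Puma),(Bufo,(((Saimiri,Carpinus),Pan),Raphanus))))).
From Lynx up to that node: 3 branches. From Pan up to the same node: 6 branches. Total: 3 + 6 = 9.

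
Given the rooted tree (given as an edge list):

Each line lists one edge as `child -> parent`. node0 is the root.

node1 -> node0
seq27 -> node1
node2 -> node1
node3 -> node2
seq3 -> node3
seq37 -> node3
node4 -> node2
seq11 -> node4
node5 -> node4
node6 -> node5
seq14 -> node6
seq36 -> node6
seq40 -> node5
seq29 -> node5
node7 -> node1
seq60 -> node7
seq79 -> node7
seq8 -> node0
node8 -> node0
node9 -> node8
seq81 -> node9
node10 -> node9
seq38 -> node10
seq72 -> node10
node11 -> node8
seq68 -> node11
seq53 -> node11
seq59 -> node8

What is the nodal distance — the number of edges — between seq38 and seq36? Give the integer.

The MRCA of seq38 and seq36 is the root of the tree.
From seq38 up to that node: 4 branches. From seq36 up to the same node: 6 branches. Total: 4 + 6 = 10.

10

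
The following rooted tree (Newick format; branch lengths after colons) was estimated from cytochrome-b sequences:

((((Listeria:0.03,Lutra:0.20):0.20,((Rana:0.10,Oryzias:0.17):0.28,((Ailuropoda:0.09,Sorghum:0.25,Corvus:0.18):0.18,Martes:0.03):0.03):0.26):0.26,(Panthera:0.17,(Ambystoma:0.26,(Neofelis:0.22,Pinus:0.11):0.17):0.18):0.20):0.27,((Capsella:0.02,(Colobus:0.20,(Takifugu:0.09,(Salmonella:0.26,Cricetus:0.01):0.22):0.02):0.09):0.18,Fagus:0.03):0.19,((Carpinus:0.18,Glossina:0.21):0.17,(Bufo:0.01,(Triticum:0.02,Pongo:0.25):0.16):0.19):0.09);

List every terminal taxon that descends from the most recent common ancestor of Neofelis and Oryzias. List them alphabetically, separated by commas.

Ailuropoda, Ambystoma, Corvus, Listeria, Lutra, Martes, Neofelis, Oryzias, Panthera, Pinus, Rana, Sorghum

Tracing Neofelis: it sits inside (Neofelis,Pinus).
Tracing Oryzias: it sits inside (Rana,Oryzias).
The smallest clade enclosing both is (((Listeria,Lutra),((Rana,Oryzias),((Ailuropoda,Sorghum,Corvus),Martes))),(Panthera,(Ambystoma,(Neofelis,Pinus)))); the answer is its 12 terminal taxa in alphabetical order.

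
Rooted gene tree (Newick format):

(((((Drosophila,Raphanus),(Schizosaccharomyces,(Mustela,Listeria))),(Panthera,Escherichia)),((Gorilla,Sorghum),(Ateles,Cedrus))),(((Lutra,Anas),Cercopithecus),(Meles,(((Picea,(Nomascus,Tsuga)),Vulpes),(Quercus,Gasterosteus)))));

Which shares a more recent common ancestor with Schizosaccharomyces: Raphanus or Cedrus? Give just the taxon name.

The MRCA of Schizosaccharomyces and Raphanus subtends ((Drosophila,Raphanus),(Schizosaccharomyces,(Mustela,Listeria))) (5 taxa).
The MRCA of Schizosaccharomyces and Cedrus subtends ((((Drosophila,Raphanus),(Schizosaccharomyces,(Mustela,Listeria))),(Panthera,Escherichia)),((Gorilla,Sorghum),(Ateles,Cedrus))) (11 taxa).
The first is nested inside the second, so Schizosaccharomyces shares a more recent common ancestor with Raphanus.

Raphanus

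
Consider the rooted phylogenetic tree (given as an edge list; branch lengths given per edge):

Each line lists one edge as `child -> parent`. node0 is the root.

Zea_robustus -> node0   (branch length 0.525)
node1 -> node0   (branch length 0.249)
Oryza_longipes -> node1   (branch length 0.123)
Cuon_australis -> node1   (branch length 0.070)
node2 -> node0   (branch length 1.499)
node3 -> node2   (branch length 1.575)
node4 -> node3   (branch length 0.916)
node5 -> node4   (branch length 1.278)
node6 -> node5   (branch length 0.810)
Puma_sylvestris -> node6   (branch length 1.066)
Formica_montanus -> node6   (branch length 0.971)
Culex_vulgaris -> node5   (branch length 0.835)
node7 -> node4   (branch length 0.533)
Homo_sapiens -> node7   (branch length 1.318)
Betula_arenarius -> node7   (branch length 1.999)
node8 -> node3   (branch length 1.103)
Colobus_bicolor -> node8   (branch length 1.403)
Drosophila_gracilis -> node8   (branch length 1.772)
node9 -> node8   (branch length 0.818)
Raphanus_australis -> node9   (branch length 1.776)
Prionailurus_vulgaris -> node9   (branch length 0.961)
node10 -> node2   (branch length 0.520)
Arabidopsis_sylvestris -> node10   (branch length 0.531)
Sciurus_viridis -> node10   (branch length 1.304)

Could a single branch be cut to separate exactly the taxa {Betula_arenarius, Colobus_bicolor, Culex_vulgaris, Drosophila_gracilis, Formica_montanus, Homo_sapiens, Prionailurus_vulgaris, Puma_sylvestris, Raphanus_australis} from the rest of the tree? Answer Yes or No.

Yes

The most recent common ancestor of these taxa subtends ((((Puma_sylvestris,Formica_montanus),Culex_vulgaris),(Homo_sapiens,Betula_arenarius)),(Colobus_bicolor,Drosophila_gracilis,(Raphanus_australis,Prionailurus_vulgaris))).
That clade has exactly 9 tips — every listed taxon and nothing else — so the group is monophyletic.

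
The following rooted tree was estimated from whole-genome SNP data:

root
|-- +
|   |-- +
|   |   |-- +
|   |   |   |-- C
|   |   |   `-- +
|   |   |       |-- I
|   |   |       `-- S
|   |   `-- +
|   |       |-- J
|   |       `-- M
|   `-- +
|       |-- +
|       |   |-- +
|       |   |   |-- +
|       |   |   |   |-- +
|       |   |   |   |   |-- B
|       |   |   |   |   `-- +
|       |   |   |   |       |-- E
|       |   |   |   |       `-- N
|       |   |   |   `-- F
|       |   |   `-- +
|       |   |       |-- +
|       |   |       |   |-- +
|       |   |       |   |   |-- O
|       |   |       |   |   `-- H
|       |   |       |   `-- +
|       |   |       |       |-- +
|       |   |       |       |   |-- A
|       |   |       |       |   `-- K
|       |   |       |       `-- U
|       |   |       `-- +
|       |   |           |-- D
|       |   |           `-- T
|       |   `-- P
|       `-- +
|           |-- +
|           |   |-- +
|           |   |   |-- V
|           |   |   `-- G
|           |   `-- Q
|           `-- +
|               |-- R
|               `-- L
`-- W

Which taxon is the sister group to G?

G attaches to the tree at the node subtending (V,G).
The other lineage descending from that same node — the sister group — is the single tip V.

V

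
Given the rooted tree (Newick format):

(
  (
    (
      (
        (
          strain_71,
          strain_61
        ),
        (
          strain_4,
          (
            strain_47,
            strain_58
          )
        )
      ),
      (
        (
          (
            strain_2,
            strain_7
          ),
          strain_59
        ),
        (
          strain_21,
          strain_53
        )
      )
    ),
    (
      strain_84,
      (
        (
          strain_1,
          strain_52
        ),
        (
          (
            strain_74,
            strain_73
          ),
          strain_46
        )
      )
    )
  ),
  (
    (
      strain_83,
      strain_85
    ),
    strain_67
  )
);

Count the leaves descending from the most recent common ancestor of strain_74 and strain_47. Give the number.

The MRCA of strain_74 and strain_47 is the node subtending ((((strain_71,strain_61),(strain_4,(strain_47,strain_58))),(((strain_2,strain_7),strain_59),(strain_21,strain_53))),(strain_84,((strain_1,strain_52),((strain_74,strain_73),strain_46)))).
That clade contains 16 terminal taxa: strain_1, strain_2, strain_21, strain_4, strain_46, strain_47, strain_52, strain_53, strain_58, strain_59, strain_61, strain_7, strain_71, strain_73, strain_74, strain_84.

16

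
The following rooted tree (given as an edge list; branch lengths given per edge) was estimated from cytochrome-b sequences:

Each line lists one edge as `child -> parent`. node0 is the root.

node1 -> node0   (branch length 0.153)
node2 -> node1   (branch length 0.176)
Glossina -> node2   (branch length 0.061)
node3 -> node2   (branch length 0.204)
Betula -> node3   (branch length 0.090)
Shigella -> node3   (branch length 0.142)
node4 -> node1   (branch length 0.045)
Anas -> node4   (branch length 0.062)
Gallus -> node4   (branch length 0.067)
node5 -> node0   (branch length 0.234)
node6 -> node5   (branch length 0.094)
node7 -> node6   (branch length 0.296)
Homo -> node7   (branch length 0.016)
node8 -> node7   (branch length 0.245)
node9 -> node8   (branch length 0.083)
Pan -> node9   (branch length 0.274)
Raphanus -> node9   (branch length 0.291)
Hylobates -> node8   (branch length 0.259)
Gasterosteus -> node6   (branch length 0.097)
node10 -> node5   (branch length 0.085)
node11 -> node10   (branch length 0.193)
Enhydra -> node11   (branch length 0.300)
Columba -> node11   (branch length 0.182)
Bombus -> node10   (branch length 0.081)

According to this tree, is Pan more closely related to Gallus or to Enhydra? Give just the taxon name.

The MRCA of Pan and Enhydra subtends (((Homo,((Pan,Raphanus),Hylobates)),Gasterosteus),((Enhydra,Columba),Bombus)) (8 taxa).
The MRCA of Pan and Gallus is the root, subtending the entire tree (13 taxa).
The first is nested inside the second, so Pan shares a more recent common ancestor with Enhydra.

Enhydra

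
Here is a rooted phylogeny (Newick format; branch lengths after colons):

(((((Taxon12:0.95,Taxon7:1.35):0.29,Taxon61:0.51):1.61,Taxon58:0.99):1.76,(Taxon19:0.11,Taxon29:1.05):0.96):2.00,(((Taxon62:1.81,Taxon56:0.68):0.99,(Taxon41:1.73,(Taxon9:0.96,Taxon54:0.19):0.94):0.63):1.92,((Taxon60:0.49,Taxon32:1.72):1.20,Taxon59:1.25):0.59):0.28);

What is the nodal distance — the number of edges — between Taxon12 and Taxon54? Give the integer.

10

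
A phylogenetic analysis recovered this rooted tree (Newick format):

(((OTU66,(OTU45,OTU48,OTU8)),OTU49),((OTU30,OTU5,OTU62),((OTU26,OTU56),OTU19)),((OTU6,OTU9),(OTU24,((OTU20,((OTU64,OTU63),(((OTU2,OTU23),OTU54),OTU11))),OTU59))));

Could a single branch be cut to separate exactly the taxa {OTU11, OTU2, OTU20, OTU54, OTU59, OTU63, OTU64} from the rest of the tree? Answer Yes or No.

The MRCA of the listed taxa subtends ((OTU20,((OTU64,OTU63),(((OTU2,OTU23),OTU54),OTU11))),OTU59).
That clade also contains OTU23, which is not in the proposed group, so the group is not monophyletic.

No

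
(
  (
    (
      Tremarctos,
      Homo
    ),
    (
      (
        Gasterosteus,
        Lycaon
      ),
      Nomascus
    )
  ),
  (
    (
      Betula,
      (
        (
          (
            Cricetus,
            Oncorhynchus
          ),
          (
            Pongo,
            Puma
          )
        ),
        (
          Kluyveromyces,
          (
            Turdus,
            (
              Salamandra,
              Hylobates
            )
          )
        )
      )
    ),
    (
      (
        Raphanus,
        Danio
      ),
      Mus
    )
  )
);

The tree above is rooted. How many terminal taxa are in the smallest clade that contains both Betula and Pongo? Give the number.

The MRCA of Betula and Pongo is the node subtending (Betula,(((Cricetus,Oncorhynchus),(Pongo,Puma)),(Kluyveromyces,(Turdus,(Salamandra,Hylobates))))).
That clade contains 9 terminal taxa: Betula, Cricetus, Hylobates, Kluyveromyces, Oncorhynchus, Pongo, Puma, Salamandra, Turdus.

9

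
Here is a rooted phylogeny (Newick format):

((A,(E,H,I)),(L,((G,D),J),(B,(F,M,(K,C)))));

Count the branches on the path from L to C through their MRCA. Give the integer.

The MRCA of L and C is the node subtending (L,((G,D),J),(B,(F,M,(K,C)))).
From L up to that node: 1 branch. From C up to the same node: 4 branches. Total: 1 + 4 = 5.

5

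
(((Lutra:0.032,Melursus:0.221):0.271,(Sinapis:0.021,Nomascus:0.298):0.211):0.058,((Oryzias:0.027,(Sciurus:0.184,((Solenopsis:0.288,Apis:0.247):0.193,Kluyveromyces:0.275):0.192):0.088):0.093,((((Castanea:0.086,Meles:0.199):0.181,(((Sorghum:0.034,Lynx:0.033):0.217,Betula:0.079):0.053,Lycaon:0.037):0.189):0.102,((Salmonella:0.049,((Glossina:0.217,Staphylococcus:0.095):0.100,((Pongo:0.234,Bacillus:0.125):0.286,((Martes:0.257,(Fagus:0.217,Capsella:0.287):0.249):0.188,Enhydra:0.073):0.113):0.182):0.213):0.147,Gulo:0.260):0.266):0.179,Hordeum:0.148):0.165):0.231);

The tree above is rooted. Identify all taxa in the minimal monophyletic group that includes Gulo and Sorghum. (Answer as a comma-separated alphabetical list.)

Bacillus, Betula, Capsella, Castanea, Enhydra, Fagus, Glossina, Gulo, Lycaon, Lynx, Martes, Meles, Pongo, Salmonella, Sorghum, Staphylococcus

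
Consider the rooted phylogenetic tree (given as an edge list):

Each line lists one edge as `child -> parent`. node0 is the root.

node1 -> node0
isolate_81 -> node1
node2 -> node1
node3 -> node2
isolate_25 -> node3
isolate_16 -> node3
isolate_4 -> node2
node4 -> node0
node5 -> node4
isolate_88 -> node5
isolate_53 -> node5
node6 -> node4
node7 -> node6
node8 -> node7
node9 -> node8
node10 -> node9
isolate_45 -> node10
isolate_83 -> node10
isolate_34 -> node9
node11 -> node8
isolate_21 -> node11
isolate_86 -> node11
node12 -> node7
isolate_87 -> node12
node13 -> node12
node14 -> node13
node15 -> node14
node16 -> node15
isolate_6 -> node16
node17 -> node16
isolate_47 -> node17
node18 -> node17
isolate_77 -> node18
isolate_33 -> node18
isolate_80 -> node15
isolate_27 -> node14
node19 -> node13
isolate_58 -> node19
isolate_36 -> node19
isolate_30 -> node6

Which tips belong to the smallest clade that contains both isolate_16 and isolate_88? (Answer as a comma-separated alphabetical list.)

isolate_16, isolate_21, isolate_25, isolate_27, isolate_30, isolate_33, isolate_34, isolate_36, isolate_4, isolate_45, isolate_47, isolate_53, isolate_58, isolate_6, isolate_77, isolate_80, isolate_81, isolate_83, isolate_86, isolate_87, isolate_88

Tracing isolate_16: it sits inside (isolate_25,isolate_16).
Tracing isolate_88: it sits inside (isolate_88,isolate_53).
The smallest clade enclosing both is the whole tree (their MRCA is the root), so the answer is all 21 tips in alphabetical order.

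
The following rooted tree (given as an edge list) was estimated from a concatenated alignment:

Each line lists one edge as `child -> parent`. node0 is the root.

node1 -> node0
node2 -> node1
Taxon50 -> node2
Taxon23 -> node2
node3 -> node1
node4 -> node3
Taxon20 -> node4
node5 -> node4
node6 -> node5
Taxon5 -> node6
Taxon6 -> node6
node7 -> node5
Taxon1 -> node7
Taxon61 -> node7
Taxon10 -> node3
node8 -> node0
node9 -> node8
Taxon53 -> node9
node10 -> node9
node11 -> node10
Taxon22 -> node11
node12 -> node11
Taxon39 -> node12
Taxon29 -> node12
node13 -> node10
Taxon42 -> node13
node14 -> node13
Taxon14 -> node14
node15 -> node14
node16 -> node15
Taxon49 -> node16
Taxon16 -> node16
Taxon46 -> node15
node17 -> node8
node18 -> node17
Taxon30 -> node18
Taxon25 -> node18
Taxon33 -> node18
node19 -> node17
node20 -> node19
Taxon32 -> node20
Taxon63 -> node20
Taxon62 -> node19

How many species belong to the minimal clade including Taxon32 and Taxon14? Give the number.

The MRCA of Taxon32 and Taxon14 is the node subtending ((Taxon53,((Taxon22,(Taxon39,Taxon29)),(Taxon42,(Taxon14,((Taxon49,Taxon16),Taxon46))))),((Taxon30,Taxon25,Taxon33),((Taxon32,Taxon63),Taxon62))).
That clade contains 15 terminal taxa: Taxon14, Taxon16, Taxon22, Taxon25, Taxon29, Taxon30, Taxon32, Taxon33, Taxon39, Taxon42, Taxon46, Taxon49, Taxon53, Taxon62, Taxon63.

15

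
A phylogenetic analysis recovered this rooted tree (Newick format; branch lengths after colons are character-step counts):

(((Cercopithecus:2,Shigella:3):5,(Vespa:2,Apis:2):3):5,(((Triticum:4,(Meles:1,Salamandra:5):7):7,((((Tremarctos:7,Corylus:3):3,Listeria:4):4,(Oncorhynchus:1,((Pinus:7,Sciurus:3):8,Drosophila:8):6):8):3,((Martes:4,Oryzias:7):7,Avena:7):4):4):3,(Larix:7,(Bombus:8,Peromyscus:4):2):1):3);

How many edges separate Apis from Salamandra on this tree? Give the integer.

8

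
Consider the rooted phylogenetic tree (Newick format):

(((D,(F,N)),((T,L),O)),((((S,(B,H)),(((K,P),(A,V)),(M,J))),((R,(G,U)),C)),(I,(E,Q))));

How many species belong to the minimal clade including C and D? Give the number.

The MRCA of C and D is the root, so the clade is the entire tree.
That clade contains 22 terminal taxa: A, B, C, D, E, F, G, H, I, J, K, L, M, N, O, P, Q, R, S, T, U, V.

22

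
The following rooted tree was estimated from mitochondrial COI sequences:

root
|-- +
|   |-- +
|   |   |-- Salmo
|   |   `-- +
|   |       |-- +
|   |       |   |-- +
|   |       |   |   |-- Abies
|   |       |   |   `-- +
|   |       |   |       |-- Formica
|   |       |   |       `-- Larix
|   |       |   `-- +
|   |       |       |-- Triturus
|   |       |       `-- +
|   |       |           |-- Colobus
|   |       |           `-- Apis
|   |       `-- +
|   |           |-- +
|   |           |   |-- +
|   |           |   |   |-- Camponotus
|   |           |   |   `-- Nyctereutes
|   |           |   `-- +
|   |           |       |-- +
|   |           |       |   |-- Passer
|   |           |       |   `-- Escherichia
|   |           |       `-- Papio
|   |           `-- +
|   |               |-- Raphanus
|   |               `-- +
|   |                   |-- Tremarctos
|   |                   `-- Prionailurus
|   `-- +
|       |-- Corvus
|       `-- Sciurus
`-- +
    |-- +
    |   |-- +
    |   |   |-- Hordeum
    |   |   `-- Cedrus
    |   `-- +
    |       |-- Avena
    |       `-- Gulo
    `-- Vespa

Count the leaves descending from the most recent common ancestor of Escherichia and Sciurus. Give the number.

The MRCA of Escherichia and Sciurus is the node subtending ((Salmo,(((Abies,(Formica,Larix)),(Triturus,(Colobus,Apis))),(((Camponotus,Nyctereutes),((Passer,Escherichia),Papio)),(Raphanus,(Tremarctos,Prionailurus))))),(Corvus,Sciurus)).
That clade contains 17 terminal taxa: Abies, Apis, Camponotus, Colobus, Corvus, Escherichia, Formica, Larix, Nyctereutes, Papio, Passer, Prionailurus, Raphanus, Salmo, Sciurus, Tremarctos, Triturus.

17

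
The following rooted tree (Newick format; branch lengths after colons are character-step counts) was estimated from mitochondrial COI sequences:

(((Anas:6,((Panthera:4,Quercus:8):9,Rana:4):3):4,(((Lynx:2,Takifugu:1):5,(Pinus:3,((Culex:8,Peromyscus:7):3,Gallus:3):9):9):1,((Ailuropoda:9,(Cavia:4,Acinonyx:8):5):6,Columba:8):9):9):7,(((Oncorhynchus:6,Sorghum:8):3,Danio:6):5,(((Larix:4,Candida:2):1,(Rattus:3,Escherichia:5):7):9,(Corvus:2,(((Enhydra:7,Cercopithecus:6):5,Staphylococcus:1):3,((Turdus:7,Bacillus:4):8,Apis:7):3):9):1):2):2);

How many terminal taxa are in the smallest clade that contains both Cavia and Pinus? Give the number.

10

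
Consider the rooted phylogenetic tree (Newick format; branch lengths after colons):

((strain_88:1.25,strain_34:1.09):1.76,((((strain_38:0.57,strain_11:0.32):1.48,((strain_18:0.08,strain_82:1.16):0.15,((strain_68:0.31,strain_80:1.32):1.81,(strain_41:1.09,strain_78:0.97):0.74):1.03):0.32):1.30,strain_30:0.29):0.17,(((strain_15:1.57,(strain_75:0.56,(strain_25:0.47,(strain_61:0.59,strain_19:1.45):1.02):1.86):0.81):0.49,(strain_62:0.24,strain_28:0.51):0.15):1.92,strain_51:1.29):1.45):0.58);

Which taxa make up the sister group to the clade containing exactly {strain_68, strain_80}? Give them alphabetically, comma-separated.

The clade containing exactly {strain_68, strain_80} attaches to the tree at the node subtending ((strain_68,strain_80),(strain_41,strain_78)).
The other lineage descending from that same node — the sister group — is (strain_41,strain_78); its 2 tips in alphabetical order are the answer.

strain_41, strain_78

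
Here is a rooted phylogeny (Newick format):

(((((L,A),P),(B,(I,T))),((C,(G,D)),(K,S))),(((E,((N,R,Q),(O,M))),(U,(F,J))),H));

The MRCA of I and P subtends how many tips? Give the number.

6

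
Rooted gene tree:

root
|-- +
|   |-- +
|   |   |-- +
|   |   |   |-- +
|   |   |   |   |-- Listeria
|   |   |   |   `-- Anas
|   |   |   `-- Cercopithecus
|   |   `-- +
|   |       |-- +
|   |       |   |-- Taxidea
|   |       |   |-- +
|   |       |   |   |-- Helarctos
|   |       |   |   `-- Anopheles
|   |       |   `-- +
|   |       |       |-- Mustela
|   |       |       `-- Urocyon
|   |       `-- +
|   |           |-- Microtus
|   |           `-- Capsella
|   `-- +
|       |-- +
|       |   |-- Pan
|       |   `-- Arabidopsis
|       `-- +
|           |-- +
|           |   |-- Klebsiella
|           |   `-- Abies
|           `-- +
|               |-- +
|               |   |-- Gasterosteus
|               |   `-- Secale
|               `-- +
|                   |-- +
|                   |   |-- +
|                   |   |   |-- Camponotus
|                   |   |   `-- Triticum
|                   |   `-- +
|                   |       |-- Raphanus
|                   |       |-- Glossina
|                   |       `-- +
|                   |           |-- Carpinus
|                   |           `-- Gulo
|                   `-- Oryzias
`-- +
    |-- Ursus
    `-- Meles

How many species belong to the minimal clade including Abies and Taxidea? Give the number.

23

The MRCA of Abies and Taxidea is the node subtending ((((Listeria,Anas),Cercopithecus),((Taxidea,(Helarctos,Anopheles),(Mustela,Urocyon)),(Microtus,Capsella))),((Pan,Arabidopsis),((Klebsiella,Abies),((Gasterosteus,Secale),(((Camponotus,Triticum),(Raphanus,Glossina,(Carpinus,Gulo))),Oryzias))))).
That clade contains 23 terminal taxa: Abies, Anas, Anopheles, Arabidopsis, Camponotus, Capsella, Carpinus, Cercopithecus, Gasterosteus, Glossina, Gulo, Helarctos, Klebsiella, Listeria, Microtus, Mustela, Oryzias, Pan, Raphanus, Secale, Taxidea, Triticum, Urocyon.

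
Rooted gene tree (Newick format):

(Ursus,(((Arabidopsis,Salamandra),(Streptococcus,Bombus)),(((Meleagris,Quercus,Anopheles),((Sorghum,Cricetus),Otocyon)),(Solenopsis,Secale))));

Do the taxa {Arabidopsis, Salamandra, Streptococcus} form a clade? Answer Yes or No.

No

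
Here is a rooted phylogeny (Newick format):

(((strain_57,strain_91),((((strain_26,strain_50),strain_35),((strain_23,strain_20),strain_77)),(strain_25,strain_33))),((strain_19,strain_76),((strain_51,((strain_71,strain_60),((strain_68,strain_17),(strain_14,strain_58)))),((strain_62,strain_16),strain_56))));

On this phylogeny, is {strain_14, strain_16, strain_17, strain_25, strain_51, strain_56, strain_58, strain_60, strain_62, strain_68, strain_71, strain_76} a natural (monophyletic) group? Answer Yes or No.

The MRCA of the listed taxa is the root, so the smallest clade containing them is the whole tree.
That clade also contains strain_19, strain_20, strain_23, strain_26, strain_33, strain_35, strain_50, strain_57, strain_77, strain_91, which are not in the proposed group, so the group is not monophyletic.

No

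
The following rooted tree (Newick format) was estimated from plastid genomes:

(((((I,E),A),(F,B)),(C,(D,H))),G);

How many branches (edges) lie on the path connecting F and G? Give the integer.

5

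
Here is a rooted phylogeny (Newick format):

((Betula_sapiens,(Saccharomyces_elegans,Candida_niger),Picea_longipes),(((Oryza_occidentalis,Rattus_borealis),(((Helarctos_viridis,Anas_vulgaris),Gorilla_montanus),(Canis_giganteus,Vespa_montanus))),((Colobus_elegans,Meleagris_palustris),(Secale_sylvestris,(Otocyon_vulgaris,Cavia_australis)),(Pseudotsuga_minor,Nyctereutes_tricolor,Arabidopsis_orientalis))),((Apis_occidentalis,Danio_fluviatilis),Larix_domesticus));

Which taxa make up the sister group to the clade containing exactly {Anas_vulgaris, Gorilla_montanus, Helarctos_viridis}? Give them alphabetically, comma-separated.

Canis_giganteus, Vespa_montanus

The clade containing exactly {Anas_vulgaris, Gorilla_montanus, Helarctos_viridis} attaches to the tree at the node subtending (((Helarctos_viridis,Anas_vulgaris),Gorilla_montanus),(Canis_giganteus,Vespa_montanus)).
The other lineage descending from that same node — the sister group — is (Canis_giganteus,Vespa_montanus); its 2 tips in alphabetical order are the answer.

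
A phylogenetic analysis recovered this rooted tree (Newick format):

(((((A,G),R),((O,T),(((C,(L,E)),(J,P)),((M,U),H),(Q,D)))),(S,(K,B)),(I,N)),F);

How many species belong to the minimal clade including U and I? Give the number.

The MRCA of U and I is the node subtending ((((A,G),R),((O,T),(((C,(L,E)),(J,P)),((M,U),H),(Q,D)))),(S,(K,B)),(I,N)).
That clade contains 20 terminal taxa: A, B, C, D, E, G, H, I, J, K, L, M, N, O, P, Q, R, S, T, U.

20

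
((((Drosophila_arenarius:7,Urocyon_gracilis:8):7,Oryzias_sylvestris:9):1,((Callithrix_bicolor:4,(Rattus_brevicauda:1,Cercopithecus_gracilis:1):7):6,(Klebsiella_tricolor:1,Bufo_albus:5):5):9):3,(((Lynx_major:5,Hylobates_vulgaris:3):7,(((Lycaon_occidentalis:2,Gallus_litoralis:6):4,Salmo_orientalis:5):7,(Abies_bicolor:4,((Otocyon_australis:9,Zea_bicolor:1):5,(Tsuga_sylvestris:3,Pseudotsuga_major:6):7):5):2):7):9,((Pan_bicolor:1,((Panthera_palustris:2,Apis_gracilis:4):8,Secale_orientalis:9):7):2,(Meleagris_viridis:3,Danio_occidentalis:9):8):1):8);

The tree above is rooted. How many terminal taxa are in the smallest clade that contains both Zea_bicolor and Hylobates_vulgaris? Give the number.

10

The MRCA of Zea_bicolor and Hylobates_vulgaris is the node subtending ((Lynx_major,Hylobates_vulgaris),(((Lycaon_occidentalis,Gallus_litoralis),Salmo_orientalis),(Abies_bicolor,((Otocyon_australis,Zea_bicolor),(Tsuga_sylvestris,Pseudotsuga_major))))).
That clade contains 10 terminal taxa: Abies_bicolor, Gallus_litoralis, Hylobates_vulgaris, Lycaon_occidentalis, Lynx_major, Otocyon_australis, Pseudotsuga_major, Salmo_orientalis, Tsuga_sylvestris, Zea_bicolor.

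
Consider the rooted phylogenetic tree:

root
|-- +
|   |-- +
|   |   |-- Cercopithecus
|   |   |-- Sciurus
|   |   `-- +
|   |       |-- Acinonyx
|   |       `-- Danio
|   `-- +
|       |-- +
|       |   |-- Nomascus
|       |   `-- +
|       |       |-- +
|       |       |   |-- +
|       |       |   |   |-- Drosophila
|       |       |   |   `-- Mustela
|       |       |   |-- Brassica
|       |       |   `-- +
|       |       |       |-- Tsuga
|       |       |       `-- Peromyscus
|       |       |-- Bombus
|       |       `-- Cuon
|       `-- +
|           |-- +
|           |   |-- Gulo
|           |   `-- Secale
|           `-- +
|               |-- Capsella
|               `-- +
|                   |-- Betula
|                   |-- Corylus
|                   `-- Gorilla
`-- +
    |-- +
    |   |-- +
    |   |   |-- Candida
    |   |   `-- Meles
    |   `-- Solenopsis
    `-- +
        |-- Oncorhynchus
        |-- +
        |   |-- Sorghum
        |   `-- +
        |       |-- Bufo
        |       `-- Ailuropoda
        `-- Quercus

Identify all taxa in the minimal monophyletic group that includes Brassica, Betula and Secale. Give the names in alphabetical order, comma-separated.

Betula, Bombus, Brassica, Capsella, Corylus, Cuon, Drosophila, Gorilla, Gulo, Mustela, Nomascus, Peromyscus, Secale, Tsuga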